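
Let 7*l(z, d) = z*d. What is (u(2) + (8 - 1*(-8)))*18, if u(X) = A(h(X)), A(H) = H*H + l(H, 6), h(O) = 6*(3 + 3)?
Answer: 169200/7 ≈ 24171.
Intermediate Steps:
l(z, d) = d*z/7 (l(z, d) = (z*d)/7 = (d*z)/7 = d*z/7)
h(O) = 36 (h(O) = 6*6 = 36)
A(H) = H**2 + 6*H/7 (A(H) = H*H + (1/7)*6*H = H**2 + 6*H/7)
u(X) = 9288/7 (u(X) = (1/7)*36*(6 + 7*36) = (1/7)*36*(6 + 252) = (1/7)*36*258 = 9288/7)
(u(2) + (8 - 1*(-8)))*18 = (9288/7 + (8 - 1*(-8)))*18 = (9288/7 + (8 + 8))*18 = (9288/7 + 16)*18 = (9400/7)*18 = 169200/7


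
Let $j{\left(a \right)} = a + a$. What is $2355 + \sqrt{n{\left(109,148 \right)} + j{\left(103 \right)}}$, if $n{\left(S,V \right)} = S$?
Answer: $2355 + 3 \sqrt{35} \approx 2372.8$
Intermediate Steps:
$j{\left(a \right)} = 2 a$
$2355 + \sqrt{n{\left(109,148 \right)} + j{\left(103 \right)}} = 2355 + \sqrt{109 + 2 \cdot 103} = 2355 + \sqrt{109 + 206} = 2355 + \sqrt{315} = 2355 + 3 \sqrt{35}$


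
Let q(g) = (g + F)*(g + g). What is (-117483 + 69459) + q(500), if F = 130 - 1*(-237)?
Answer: 818976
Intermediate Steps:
F = 367 (F = 130 + 237 = 367)
q(g) = 2*g*(367 + g) (q(g) = (g + 367)*(g + g) = (367 + g)*(2*g) = 2*g*(367 + g))
(-117483 + 69459) + q(500) = (-117483 + 69459) + 2*500*(367 + 500) = -48024 + 2*500*867 = -48024 + 867000 = 818976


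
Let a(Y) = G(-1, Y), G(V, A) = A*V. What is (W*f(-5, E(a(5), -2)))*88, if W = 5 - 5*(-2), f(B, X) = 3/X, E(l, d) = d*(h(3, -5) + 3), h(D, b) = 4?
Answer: -1980/7 ≈ -282.86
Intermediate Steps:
a(Y) = -Y (a(Y) = Y*(-1) = -Y)
E(l, d) = 7*d (E(l, d) = d*(4 + 3) = d*7 = 7*d)
W = 15 (W = 5 + 10 = 15)
(W*f(-5, E(a(5), -2)))*88 = (15*(3/((7*(-2)))))*88 = (15*(3/(-14)))*88 = (15*(3*(-1/14)))*88 = (15*(-3/14))*88 = -45/14*88 = -1980/7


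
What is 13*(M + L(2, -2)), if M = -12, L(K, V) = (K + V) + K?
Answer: -130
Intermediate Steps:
L(K, V) = V + 2*K
13*(M + L(2, -2)) = 13*(-12 + (-2 + 2*2)) = 13*(-12 + (-2 + 4)) = 13*(-12 + 2) = 13*(-10) = -130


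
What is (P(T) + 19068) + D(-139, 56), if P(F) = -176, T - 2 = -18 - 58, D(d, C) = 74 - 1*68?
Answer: 18898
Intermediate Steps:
D(d, C) = 6 (D(d, C) = 74 - 68 = 6)
T = -74 (T = 2 + (-18 - 58) = 2 - 76 = -74)
(P(T) + 19068) + D(-139, 56) = (-176 + 19068) + 6 = 18892 + 6 = 18898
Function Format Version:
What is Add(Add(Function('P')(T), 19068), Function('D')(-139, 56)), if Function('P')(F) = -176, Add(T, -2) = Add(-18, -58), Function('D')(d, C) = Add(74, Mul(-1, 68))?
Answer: 18898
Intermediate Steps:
Function('D')(d, C) = 6 (Function('D')(d, C) = Add(74, -68) = 6)
T = -74 (T = Add(2, Add(-18, -58)) = Add(2, -76) = -74)
Add(Add(Function('P')(T), 19068), Function('D')(-139, 56)) = Add(Add(-176, 19068), 6) = Add(18892, 6) = 18898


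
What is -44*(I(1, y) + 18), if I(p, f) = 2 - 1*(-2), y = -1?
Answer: -968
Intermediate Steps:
I(p, f) = 4 (I(p, f) = 2 + 2 = 4)
-44*(I(1, y) + 18) = -44*(4 + 18) = -44*22 = -968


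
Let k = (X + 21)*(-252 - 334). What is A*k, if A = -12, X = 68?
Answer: 625848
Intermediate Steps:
k = -52154 (k = (68 + 21)*(-252 - 334) = 89*(-586) = -52154)
A*k = -12*(-52154) = 625848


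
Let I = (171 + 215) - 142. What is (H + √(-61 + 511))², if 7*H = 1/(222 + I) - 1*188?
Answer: 12463276249/10640644 - 1314105*√2/1631 ≈ 31.851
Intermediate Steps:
I = 244 (I = 386 - 142 = 244)
H = -87607/3262 (H = (1/(222 + 244) - 1*188)/7 = (1/466 - 188)/7 = (⅐)*(-87607/466) = -87607/3262 ≈ -26.857)
(H + √(-61 + 511))² = (-87607/3262 + √(-61 + 511))² = (-87607/3262 + √450)² = (-87607/3262 + 15*√2)²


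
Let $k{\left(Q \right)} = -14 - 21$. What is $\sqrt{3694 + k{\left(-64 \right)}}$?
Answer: $\sqrt{3659} \approx 60.49$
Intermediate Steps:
$k{\left(Q \right)} = -35$
$\sqrt{3694 + k{\left(-64 \right)}} = \sqrt{3694 - 35} = \sqrt{3659}$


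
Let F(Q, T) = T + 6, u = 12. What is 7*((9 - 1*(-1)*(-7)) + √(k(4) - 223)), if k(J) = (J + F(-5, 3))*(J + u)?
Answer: 14 + 7*I*√15 ≈ 14.0 + 27.111*I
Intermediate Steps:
F(Q, T) = 6 + T
k(J) = (9 + J)*(12 + J) (k(J) = (J + (6 + 3))*(J + 12) = (J + 9)*(12 + J) = (9 + J)*(12 + J))
7*((9 - 1*(-1)*(-7)) + √(k(4) - 223)) = 7*((9 - 1*(-1)*(-7)) + √((108 + 4² + 21*4) - 223)) = 7*((9 + 1*(-7)) + √((108 + 16 + 84) - 223)) = 7*((9 - 7) + √(208 - 223)) = 7*(2 + √(-15)) = 7*(2 + I*√15) = 14 + 7*I*√15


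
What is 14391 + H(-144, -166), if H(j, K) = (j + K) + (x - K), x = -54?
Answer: 14193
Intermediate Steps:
H(j, K) = -54 + j (H(j, K) = (j + K) + (-54 - K) = (K + j) + (-54 - K) = -54 + j)
14391 + H(-144, -166) = 14391 + (-54 - 144) = 14391 - 198 = 14193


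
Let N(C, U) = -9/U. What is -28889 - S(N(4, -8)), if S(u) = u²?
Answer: -1848977/64 ≈ -28890.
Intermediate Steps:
-28889 - S(N(4, -8)) = -28889 - (-9/(-8))² = -28889 - (-9*(-⅛))² = -28889 - (9/8)² = -28889 - 1*81/64 = -28889 - 81/64 = -1848977/64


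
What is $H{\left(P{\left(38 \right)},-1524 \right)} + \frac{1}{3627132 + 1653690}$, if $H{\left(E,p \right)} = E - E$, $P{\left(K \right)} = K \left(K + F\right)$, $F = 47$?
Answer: $\frac{1}{5280822} \approx 1.8936 \cdot 10^{-7}$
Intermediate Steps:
$P{\left(K \right)} = K \left(47 + K\right)$ ($P{\left(K \right)} = K \left(K + 47\right) = K \left(47 + K\right)$)
$H{\left(E,p \right)} = 0$
$H{\left(P{\left(38 \right)},-1524 \right)} + \frac{1}{3627132 + 1653690} = 0 + \frac{1}{3627132 + 1653690} = 0 + \frac{1}{5280822} = \frac{1}{5280822}$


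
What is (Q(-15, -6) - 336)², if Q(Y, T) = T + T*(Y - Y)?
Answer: 116964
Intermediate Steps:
Q(Y, T) = T (Q(Y, T) = T + T*0 = T + 0 = T)
(Q(-15, -6) - 336)² = (-6 - 336)² = (-342)² = 116964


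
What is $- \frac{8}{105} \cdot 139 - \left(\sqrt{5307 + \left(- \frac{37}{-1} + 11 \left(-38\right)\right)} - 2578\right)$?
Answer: $\frac{269578}{105} - \sqrt{4926} \approx 2497.2$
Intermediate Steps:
$- \frac{8}{105} \cdot 139 - \left(\sqrt{5307 + \left(- \frac{37}{-1} + 11 \left(-38\right)\right)} - 2578\right) = \left(-8\right) \frac{1}{105} \cdot 139 - \left(\sqrt{5307 - 381} - 2578\right) = \left(- \frac{8}{105}\right) 139 - \left(\sqrt{5307 + \left(37 - 418\right)} - 2578\right) = - \frac{1112}{105} - \left(\sqrt{5307 - 381} - 2578\right) = - \frac{1112}{105} - \left(\sqrt{4926} - 2578\right) = - \frac{1112}{105} - \left(-2578 + \sqrt{4926}\right) = - \frac{1112}{105} + \left(2578 - \sqrt{4926}\right) = \frac{269578}{105} - \sqrt{4926}$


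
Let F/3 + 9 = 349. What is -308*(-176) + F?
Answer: 55228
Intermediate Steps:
F = 1020 (F = -27 + 3*349 = -27 + 1047 = 1020)
-308*(-176) + F = -308*(-176) + 1020 = 54208 + 1020 = 55228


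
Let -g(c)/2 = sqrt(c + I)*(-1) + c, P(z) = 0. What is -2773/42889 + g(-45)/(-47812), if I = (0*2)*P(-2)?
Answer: -68221343/1025304434 - 3*I*sqrt(5)/23906 ≈ -0.066538 - 0.00028061*I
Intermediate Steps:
I = 0 (I = (0*2)*0 = 0*0 = 0)
g(c) = -2*c + 2*sqrt(c) (g(c) = -2*(sqrt(c + 0)*(-1) + c) = -2*(sqrt(c)*(-1) + c) = -2*(-sqrt(c) + c) = -2*(c - sqrt(c)) = -2*c + 2*sqrt(c))
-2773/42889 + g(-45)/(-47812) = -2773/42889 + (-2*(-45) + 2*sqrt(-45))/(-47812) = -2773*1/42889 + (90 + 2*(3*I*sqrt(5)))*(-1/47812) = -2773/42889 + (90 + 6*I*sqrt(5))*(-1/47812) = -2773/42889 + (-45/23906 - 3*I*sqrt(5)/23906) = -68221343/1025304434 - 3*I*sqrt(5)/23906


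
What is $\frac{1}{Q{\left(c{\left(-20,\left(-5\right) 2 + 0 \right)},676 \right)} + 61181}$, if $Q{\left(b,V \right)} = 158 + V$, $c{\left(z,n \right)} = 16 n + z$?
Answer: $\frac{1}{62015} \approx 1.6125 \cdot 10^{-5}$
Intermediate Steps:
$c{\left(z,n \right)} = z + 16 n$
$\frac{1}{Q{\left(c{\left(-20,\left(-5\right) 2 + 0 \right)},676 \right)} + 61181} = \frac{1}{\left(158 + 676\right) + 61181} = \frac{1}{834 + 61181} = \frac{1}{62015}$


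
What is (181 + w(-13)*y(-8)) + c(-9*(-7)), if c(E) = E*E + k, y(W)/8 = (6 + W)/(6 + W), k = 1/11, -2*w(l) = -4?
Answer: 45827/11 ≈ 4166.1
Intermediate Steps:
w(l) = 2 (w(l) = -½*(-4) = 2)
k = 1/11 ≈ 0.090909
y(W) = 8 (y(W) = 8*((6 + W)/(6 + W)) = 8*1 = 8)
c(E) = 1/11 + E² (c(E) = E*E + 1/11 = E² + 1/11 = 1/11 + E²)
(181 + w(-13)*y(-8)) + c(-9*(-7)) = (181 + 2*8) + (1/11 + (-9*(-7))²) = (181 + 16) + (1/11 + 63²) = 197 + (1/11 + 3969) = 197 + 43660/11 = 45827/11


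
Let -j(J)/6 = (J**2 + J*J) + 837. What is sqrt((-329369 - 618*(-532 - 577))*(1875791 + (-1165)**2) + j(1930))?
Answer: sqrt(1150886361066) ≈ 1.0728e+6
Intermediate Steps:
j(J) = -5022 - 12*J**2 (j(J) = -6*((J**2 + J*J) + 837) = -6*((J**2 + J**2) + 837) = -6*(2*J**2 + 837) = -6*(837 + 2*J**2) = -5022 - 12*J**2)
sqrt((-329369 - 618*(-532 - 577))*(1875791 + (-1165)**2) + j(1930)) = sqrt((-329369 - 618*(-532 - 577))*(1875791 + (-1165)**2) + (-5022 - 12*1930**2)) = sqrt((-329369 - 618*(-1109))*(1875791 + 1357225) + (-5022 - 12*3724900)) = sqrt((-329369 + 685362)*3233016 + (-5022 - 44698800)) = sqrt(355993*3233016 - 44703822) = sqrt(1150931064888 - 44703822) = sqrt(1150886361066)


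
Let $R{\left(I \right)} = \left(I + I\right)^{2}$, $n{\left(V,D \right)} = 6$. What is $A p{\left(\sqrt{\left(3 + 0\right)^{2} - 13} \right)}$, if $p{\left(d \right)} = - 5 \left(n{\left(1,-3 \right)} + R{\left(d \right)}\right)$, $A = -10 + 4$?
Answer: $-300$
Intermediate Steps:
$R{\left(I \right)} = 4 I^{2}$ ($R{\left(I \right)} = \left(2 I\right)^{2} = 4 I^{2}$)
$A = -6$
$p{\left(d \right)} = -30 - 20 d^{2}$ ($p{\left(d \right)} = - 5 \left(6 + 4 d^{2}\right) = -30 - 20 d^{2}$)
$A p{\left(\sqrt{\left(3 + 0\right)^{2} - 13} \right)} = - 6 \left(-30 - 20 \left(\sqrt{\left(3 + 0\right)^{2} - 13}\right)^{2}\right) = - 6 \left(-30 - 20 \left(\sqrt{3^{2} - 13}\right)^{2}\right) = - 6 \left(-30 - 20 \left(\sqrt{9 - 13}\right)^{2}\right) = - 6 \left(-30 - 20 \left(\sqrt{-4}\right)^{2}\right) = - 6 \left(-30 - 20 \left(2 i\right)^{2}\right) = - 6 \left(-30 - -80\right) = - 6 \left(-30 + 80\right) = \left(-6\right) 50 = -300$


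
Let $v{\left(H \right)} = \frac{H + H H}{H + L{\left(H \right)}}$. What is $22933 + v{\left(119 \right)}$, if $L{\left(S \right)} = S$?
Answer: $22993$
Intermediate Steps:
$v{\left(H \right)} = \frac{H + H^{2}}{2 H}$ ($v{\left(H \right)} = \frac{H + H H}{H + H} = \frac{H + H^{2}}{2 H}$)
$22933 + v{\left(119 \right)} = 22933 + \left(\frac{1}{2} + \frac{1}{2} \cdot 119\right) = 22933 + \left(\frac{1}{2} + \frac{119}{2}\right) = 22933 + 60 = 22993$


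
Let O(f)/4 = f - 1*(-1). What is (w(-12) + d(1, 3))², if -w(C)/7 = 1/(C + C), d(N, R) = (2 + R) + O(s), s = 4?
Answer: 368449/576 ≈ 639.67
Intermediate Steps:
O(f) = 4 + 4*f (O(f) = 4*(f - 1*(-1)) = 4*(f + 1) = 4*(1 + f) = 4 + 4*f)
d(N, R) = 22 + R (d(N, R) = (2 + R) + (4 + 4*4) = (2 + R) + (4 + 16) = (2 + R) + 20 = 22 + R)
w(C) = -7/(2*C) (w(C) = -7/(C + C) = -7*1/(2*C) = -7/(2*C))
(w(-12) + d(1, 3))² = (-7/2/(-12) + (22 + 3))² = (-7/2*(-1/12) + 25)² = (7/24 + 25)² = (607/24)² = 368449/576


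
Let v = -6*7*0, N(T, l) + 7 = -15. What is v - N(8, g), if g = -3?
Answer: 22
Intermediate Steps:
N(T, l) = -22 (N(T, l) = -7 - 15 = -22)
v = 0 (v = -42*0 = 0)
v - N(8, g) = 0 - 1*(-22) = 0 + 22 = 22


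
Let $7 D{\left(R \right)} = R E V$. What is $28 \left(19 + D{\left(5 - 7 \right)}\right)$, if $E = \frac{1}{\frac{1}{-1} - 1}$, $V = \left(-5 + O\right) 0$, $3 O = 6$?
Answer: $532$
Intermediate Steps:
$O = 2$ ($O = \frac{1}{3} \cdot 6 = 2$)
$V = 0$ ($V = \left(-5 + 2\right) 0 = \left(-3\right) 0 = 0$)
$E = - \frac{1}{2}$ ($E = \frac{1}{-1 - 1} = \frac{1}{-2} = - \frac{1}{2} \approx -0.5$)
$D{\left(R \right)} = 0$ ($D{\left(R \right)} = \frac{R \left(- \frac{1}{2}\right) 0}{7} = \frac{- \frac{R}{2} \cdot 0}{7} = \frac{1}{7} \cdot 0 = 0$)
$28 \left(19 + D{\left(5 - 7 \right)}\right) = 28 \left(19 + 0\right) = 28 \cdot 19 = 532$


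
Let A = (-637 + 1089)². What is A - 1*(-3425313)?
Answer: 3629617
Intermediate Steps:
A = 204304 (A = 452² = 204304)
A - 1*(-3425313) = 204304 - 1*(-3425313) = 204304 + 3425313 = 3629617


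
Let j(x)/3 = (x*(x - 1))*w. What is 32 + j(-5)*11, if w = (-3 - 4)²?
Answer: 48542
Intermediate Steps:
w = 49 (w = (-7)² = 49)
j(x) = 147*x*(-1 + x) (j(x) = 3*((x*(x - 1))*49) = 3*((x*(-1 + x))*49) = 3*(49*x*(-1 + x)) = 147*x*(-1 + x))
32 + j(-5)*11 = 32 + (147*(-5)*(-1 - 5))*11 = 32 + (147*(-5)*(-6))*11 = 32 + 4410*11 = 32 + 48510 = 48542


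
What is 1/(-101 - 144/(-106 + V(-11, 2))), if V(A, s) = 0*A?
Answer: -53/5281 ≈ -0.010036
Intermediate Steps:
V(A, s) = 0
1/(-101 - 144/(-106 + V(-11, 2))) = 1/(-101 - 144/(-106 + 0)) = 1/(-101 - 144/(-106)) = 1/(-101 - 144*(-1/106)) = 1/(-101 + 72/53) = 1/(-5281/53) = -53/5281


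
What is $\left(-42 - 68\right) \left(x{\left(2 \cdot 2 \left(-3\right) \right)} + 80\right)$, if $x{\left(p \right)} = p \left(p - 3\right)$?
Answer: $-28600$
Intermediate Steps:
$x{\left(p \right)} = p \left(-3 + p\right)$
$\left(-42 - 68\right) \left(x{\left(2 \cdot 2 \left(-3\right) \right)} + 80\right) = \left(-42 - 68\right) \left(2 \cdot 2 \left(-3\right) \left(-3 + 2 \cdot 2 \left(-3\right)\right) + 80\right) = - 110 \left(4 \left(-3\right) \left(-3 + 4 \left(-3\right)\right) + 80\right) = - 110 \left(- 12 \left(-3 - 12\right) + 80\right) = - 110 \left(\left(-12\right) \left(-15\right) + 80\right) = - 110 \left(180 + 80\right) = \left(-110\right) 260 = -28600$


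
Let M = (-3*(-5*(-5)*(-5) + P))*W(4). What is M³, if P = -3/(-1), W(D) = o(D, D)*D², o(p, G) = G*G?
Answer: 822551601217536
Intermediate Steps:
o(p, G) = G²
W(D) = D⁴ (W(D) = D²*D² = D⁴)
P = 3 (P = -3*(-1) = 3)
M = 93696 (M = -3*(-5*(-5)*(-5) + 3)*4⁴ = -3*(25*(-5) + 3)*256 = -3*(-125 + 3)*256 = -3*(-122)*256 = 366*256 = 93696)
M³ = 93696³ = 822551601217536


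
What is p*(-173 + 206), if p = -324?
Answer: -10692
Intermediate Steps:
p*(-173 + 206) = -324*(-173 + 206) = -324*33 = -10692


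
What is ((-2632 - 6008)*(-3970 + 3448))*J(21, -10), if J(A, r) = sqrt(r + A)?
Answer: 4510080*sqrt(11) ≈ 1.4958e+7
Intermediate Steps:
J(A, r) = sqrt(A + r)
((-2632 - 6008)*(-3970 + 3448))*J(21, -10) = ((-2632 - 6008)*(-3970 + 3448))*sqrt(21 - 10) = (-8640*(-522))*sqrt(11) = 4510080*sqrt(11)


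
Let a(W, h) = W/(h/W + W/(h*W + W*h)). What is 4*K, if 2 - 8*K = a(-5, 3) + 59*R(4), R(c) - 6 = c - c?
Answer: -2363/13 ≈ -181.77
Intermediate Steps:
R(c) = 6 (R(c) = 6 + (c - c) = 6 + 0 = 6)
a(W, h) = W/(1/(2*h) + h/W) (a(W, h) = W/(h/W + W/(W*h + W*h)) = W/(h/W + W/((2*W*h))) = W/(h/W + W*(1/(2*W*h))) = W/(h/W + 1/(2*h)) = W/(1/(2*h) + h/W))
K = -2363/52 (K = ¼ - (2*3*(-5)²/(-5 + 2*3²) + 59*6)/8 = ¼ - (2*3*25/(-5 + 2*9) + 354)/8 = ¼ - (2*3*25/(-5 + 18) + 354)/8 = ¼ - (2*3*25/13 + 354)/8 = ¼ - (2*3*25*(1/13) + 354)/8 = ¼ - (150/13 + 354)/8 = ¼ - ⅛*4752/13 = ¼ - 594/13 = -2363/52 ≈ -45.442)
4*K = 4*(-2363/52) = -2363/13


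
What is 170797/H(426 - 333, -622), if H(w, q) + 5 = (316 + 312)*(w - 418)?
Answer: -15527/18555 ≈ -0.83681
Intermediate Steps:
H(w, q) = -262509 + 628*w (H(w, q) = -5 + (316 + 312)*(w - 418) = -5 + 628*(-418 + w) = -5 + (-262504 + 628*w) = -262509 + 628*w)
170797/H(426 - 333, -622) = 170797/(-262509 + 628*(426 - 333)) = 170797/(-262509 + 628*93) = 170797/(-262509 + 58404) = 170797/(-204105) = 170797*(-1/204105) = -15527/18555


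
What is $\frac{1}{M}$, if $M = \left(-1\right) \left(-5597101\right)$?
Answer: $\frac{1}{5597101} \approx 1.7866 \cdot 10^{-7}$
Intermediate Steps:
$M = 5597101$
$\frac{1}{M} = \frac{1}{5597101}$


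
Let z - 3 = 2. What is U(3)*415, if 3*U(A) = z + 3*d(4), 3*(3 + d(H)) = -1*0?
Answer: -1660/3 ≈ -553.33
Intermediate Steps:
z = 5 (z = 3 + 2 = 5)
d(H) = -3 (d(H) = -3 + (-1*0)/3 = -3 + (⅓)*0 = -3 + 0 = -3)
U(A) = -4/3 (U(A) = (5 + 3*(-3))/3 = (5 - 9)/3 = (⅓)*(-4) = -4/3)
U(3)*415 = -4/3*415 = -1660/3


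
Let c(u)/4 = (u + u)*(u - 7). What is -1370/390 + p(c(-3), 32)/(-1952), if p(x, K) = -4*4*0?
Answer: -137/39 ≈ -3.5128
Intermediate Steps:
c(u) = 8*u*(-7 + u) (c(u) = 4*((u + u)*(u - 7)) = 4*((2*u)*(-7 + u)) = 4*(2*u*(-7 + u)) = 8*u*(-7 + u))
p(x, K) = 0 (p(x, K) = -16*0 = 0)
-1370/390 + p(c(-3), 32)/(-1952) = -1370/390 + 0/(-1952) = -1370*1/390 + 0*(-1/1952) = -137/39 + 0 = -137/39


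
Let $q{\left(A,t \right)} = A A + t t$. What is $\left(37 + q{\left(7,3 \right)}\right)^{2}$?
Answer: $9025$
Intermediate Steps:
$q{\left(A,t \right)} = A^{2} + t^{2}$
$\left(37 + q{\left(7,3 \right)}\right)^{2} = \left(37 + \left(7^{2} + 3^{2}\right)\right)^{2} = \left(37 + \left(49 + 9\right)\right)^{2} = \left(37 + 58\right)^{2} = 95^{2} = 9025$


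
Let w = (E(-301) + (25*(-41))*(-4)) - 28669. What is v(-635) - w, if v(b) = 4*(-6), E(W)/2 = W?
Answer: 25147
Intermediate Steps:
E(W) = 2*W
v(b) = -24
w = -25171 (w = (2*(-301) + (25*(-41))*(-4)) - 28669 = (-602 - 1025*(-4)) - 28669 = (-602 + 4100) - 28669 = 3498 - 28669 = -25171)
v(-635) - w = -24 - 1*(-25171) = -24 + 25171 = 25147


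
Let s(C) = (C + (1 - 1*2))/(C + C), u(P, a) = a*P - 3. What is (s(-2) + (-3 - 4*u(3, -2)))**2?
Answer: 18225/16 ≈ 1139.1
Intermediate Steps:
u(P, a) = -3 + P*a (u(P, a) = P*a - 3 = -3 + P*a)
s(C) = (-1 + C)/(2*C) (s(C) = (C + (1 - 2))/((2*C)) = (C - 1)*(1/(2*C)) = (-1 + C)*(1/(2*C)) = (-1 + C)/(2*C))
(s(-2) + (-3 - 4*u(3, -2)))**2 = ((1/2)*(-1 - 2)/(-2) + (-3 - 4*(-3 + 3*(-2))))**2 = ((1/2)*(-1/2)*(-3) + (-3 - 4*(-3 - 6)))**2 = (3/4 + (-3 - 4*(-9)))**2 = (3/4 + (-3 + 36))**2 = (3/4 + 33)**2 = (135/4)**2 = 18225/16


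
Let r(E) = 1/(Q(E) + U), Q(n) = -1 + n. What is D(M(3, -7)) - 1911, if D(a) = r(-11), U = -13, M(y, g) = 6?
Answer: -47776/25 ≈ -1911.0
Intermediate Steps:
r(E) = 1/(-14 + E) (r(E) = 1/((-1 + E) - 13) = 1/(-14 + E))
D(a) = -1/25 (D(a) = 1/(-14 - 11) = 1/(-25) = -1/25)
D(M(3, -7)) - 1911 = -1/25 - 1911 = -47776/25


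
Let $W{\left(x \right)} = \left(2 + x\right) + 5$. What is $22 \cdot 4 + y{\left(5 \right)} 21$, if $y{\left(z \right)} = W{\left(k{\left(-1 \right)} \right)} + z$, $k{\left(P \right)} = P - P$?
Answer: $340$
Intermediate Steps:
$k{\left(P \right)} = 0$
$W{\left(x \right)} = 7 + x$
$y{\left(z \right)} = 7 + z$ ($y{\left(z \right)} = \left(7 + 0\right) + z = 7 + z$)
$22 \cdot 4 + y{\left(5 \right)} 21 = 22 \cdot 4 + \left(7 + 5\right) 21 = 88 + 12 \cdot 21 = 88 + 252 = 340$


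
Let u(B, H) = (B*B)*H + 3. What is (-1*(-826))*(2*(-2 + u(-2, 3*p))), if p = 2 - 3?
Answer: -18172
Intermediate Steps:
p = -1
u(B, H) = 3 + H*B² (u(B, H) = B²*H + 3 = H*B² + 3 = 3 + H*B²)
(-1*(-826))*(2*(-2 + u(-2, 3*p))) = (-1*(-826))*(2*(-2 + (3 + (3*(-1))*(-2)²))) = 826*(2*(-2 + (3 - 3*4))) = 826*(2*(-2 + (3 - 12))) = 826*(2*(-2 - 9)) = 826*(2*(-11)) = 826*(-22) = -18172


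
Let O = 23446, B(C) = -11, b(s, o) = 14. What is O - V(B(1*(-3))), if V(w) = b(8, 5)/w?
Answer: 257920/11 ≈ 23447.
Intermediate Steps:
V(w) = 14/w
O - V(B(1*(-3))) = 23446 - 14/(-11) = 23446 - 14*(-1)/11 = 23446 - 1*(-14/11) = 23446 + 14/11 = 257920/11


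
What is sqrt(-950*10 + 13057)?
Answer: sqrt(3557) ≈ 59.641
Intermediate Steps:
sqrt(-950*10 + 13057) = sqrt(-9500 + 13057) = sqrt(3557)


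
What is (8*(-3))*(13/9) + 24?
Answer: -32/3 ≈ -10.667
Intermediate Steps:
(8*(-3))*(13/9) + 24 = -312/9 + 24 = -24*13/9 + 24 = -104/3 + 24 = -32/3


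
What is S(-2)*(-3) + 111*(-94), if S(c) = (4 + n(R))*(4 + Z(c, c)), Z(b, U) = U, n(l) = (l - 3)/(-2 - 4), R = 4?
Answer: -10457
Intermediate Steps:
n(l) = ½ - l/6 (n(l) = (-3 + l)/(-6) = (-3 + l)*(-⅙) = ½ - l/6)
S(c) = 46/3 + 23*c/6 (S(c) = (4 + (½ - ⅙*4))*(4 + c) = (4 + (½ - ⅔))*(4 + c) = (4 - ⅙)*(4 + c) = 23*(4 + c)/6 = 46/3 + 23*c/6)
S(-2)*(-3) + 111*(-94) = (46/3 + (23/6)*(-2))*(-3) + 111*(-94) = (46/3 - 23/3)*(-3) - 10434 = (23/3)*(-3) - 10434 = -23 - 10434 = -10457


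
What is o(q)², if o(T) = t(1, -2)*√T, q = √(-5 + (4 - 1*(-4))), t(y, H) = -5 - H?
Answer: 9*√3 ≈ 15.588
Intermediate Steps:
q = √3 (q = √(-5 + (4 + 4)) = √(-5 + 8) = √3 ≈ 1.7320)
o(T) = -3*√T (o(T) = (-5 - 1*(-2))*√T = (-5 + 2)*√T = -3*√T)
o(q)² = (-3*3^(¼))² = 9*√3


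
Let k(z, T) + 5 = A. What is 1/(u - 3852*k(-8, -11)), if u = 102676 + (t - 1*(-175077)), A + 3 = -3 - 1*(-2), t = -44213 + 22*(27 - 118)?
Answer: 1/266206 ≈ 3.7565e-6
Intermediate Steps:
t = -46215 (t = -44213 + 22*(-91) = -44213 - 2002 = -46215)
A = -4 (A = -3 + (-3 - 1*(-2)) = -3 + (-3 + 2) = -3 - 1 = -4)
k(z, T) = -9 (k(z, T) = -5 - 4 = -9)
u = 231538 (u = 102676 + (-46215 - 1*(-175077)) = 102676 + (-46215 + 175077) = 102676 + 128862 = 231538)
1/(u - 3852*k(-8, -11)) = 1/(231538 - 3852*(-9)) = 1/(231538 + 34668) = 1/266206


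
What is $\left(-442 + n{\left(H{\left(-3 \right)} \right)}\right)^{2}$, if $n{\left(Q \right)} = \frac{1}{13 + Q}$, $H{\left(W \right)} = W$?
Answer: $\frac{19527561}{100} \approx 1.9528 \cdot 10^{5}$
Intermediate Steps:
$\left(-442 + n{\left(H{\left(-3 \right)} \right)}\right)^{2} = \left(-442 + \frac{1}{13 - 3}\right)^{2} = \left(-442 + \frac{1}{10}\right)^{2} = \left(- \frac{4419}{10}\right)^{2} = \frac{19527561}{100}$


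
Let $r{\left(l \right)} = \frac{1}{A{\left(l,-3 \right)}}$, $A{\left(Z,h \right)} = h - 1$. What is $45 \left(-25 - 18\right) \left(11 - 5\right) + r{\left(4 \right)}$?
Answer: $- \frac{46441}{4} \approx -11610.0$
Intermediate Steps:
$A{\left(Z,h \right)} = -1 + h$
$r{\left(l \right)} = - \frac{1}{4}$ ($r{\left(l \right)} = \frac{1}{-1 - 3} = \frac{1}{-4} = - \frac{1}{4}$)
$45 \left(-25 - 18\right) \left(11 - 5\right) + r{\left(4 \right)} = 45 \left(-25 - 18\right) \left(11 - 5\right) - \frac{1}{4} = 45 \left(\left(-43\right) 6\right) - \frac{1}{4} = 45 \left(-258\right) - \frac{1}{4} = -11610 - \frac{1}{4} = - \frac{46441}{4}$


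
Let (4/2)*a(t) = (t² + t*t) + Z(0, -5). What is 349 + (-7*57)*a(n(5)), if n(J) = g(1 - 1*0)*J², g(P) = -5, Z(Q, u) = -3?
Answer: -12466855/2 ≈ -6.2334e+6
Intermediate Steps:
n(J) = -5*J²
a(t) = -3/2 + t² (a(t) = ((t² + t*t) - 3)/2 = ((t² + t²) - 3)/2 = (2*t² - 3)/2 = (-3 + 2*t²)/2 = -3/2 + t²)
349 + (-7*57)*a(n(5)) = 349 + (-7*57)*(-3/2 + (-5*5²)²) = 349 - 399*(-3/2 + (-5*25)²) = 349 - 399*(-3/2 + (-125)²) = 349 - 399*(-3/2 + 15625) = 349 - 399*31247/2 = 349 - 12467553/2 = -12466855/2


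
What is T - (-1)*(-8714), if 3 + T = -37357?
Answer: -46074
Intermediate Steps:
T = -37360 (T = -3 - 37357 = -37360)
T - (-1)*(-8714) = -37360 - (-1)*(-8714) = -37360 - 1*8714 = -37360 - 8714 = -46074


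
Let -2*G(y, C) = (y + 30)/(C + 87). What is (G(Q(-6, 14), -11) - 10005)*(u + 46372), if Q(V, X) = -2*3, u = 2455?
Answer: -9281915046/19 ≈ -4.8852e+8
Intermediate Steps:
Q(V, X) = -6
G(y, C) = -(30 + y)/(2*(87 + C)) (G(y, C) = -(y + 30)/(2*(C + 87)) = -(30 + y)/(2*(87 + C)))
(G(Q(-6, 14), -11) - 10005)*(u + 46372) = ((-30 - 1*(-6))/(2*(87 - 11)) - 10005)*(2455 + 46372) = ((½)*(-30 + 6)/76 - 10005)*48827 = ((½)*(1/76)*(-24) - 10005)*48827 = (-3/19 - 10005)*48827 = -190098/19*48827 = -9281915046/19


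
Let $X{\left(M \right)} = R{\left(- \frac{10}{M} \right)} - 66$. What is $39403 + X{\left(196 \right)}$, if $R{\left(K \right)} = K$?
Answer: $\frac{3855021}{98} \approx 39337.0$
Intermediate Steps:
$X{\left(M \right)} = -66 - \frac{10}{M}$ ($X{\left(M \right)} = - \frac{10}{M} - 66 = -66 - \frac{10}{M}$)
$39403 + X{\left(196 \right)} = 39403 - \left(66 + \frac{10}{196}\right) = 39403 - \frac{6473}{98} = \frac{3855021}{98}$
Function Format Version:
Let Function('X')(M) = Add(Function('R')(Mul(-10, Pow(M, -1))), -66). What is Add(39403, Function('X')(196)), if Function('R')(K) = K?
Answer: Rational(3855021, 98) ≈ 39337.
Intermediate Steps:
Function('X')(M) = Add(-66, Mul(-10, Pow(M, -1))) (Function('X')(M) = Add(Mul(-10, Pow(M, -1)), -66) = Add(-66, Mul(-10, Pow(M, -1))))
Add(39403, Function('X')(196)) = Add(39403, Add(-66, Mul(-10, Pow(196, -1)))) = Add(39403, Add(-66, Mul(-10, Rational(1, 196)))) = Add(39403, Add(-66, Rational(-5, 98))) = Add(39403, Rational(-6473, 98)) = Rational(3855021, 98)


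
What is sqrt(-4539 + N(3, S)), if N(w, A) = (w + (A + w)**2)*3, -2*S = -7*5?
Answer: 3*I*sqrt(1453)/2 ≈ 57.177*I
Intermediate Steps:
S = 35/2 (S = -(-7)*5/2 = -1/2*(-35) = 35/2 ≈ 17.500)
N(w, A) = 3*w + 3*(A + w)**2
sqrt(-4539 + N(3, S)) = sqrt(-4539 + (3*3 + 3*(35/2 + 3)**2)) = sqrt(-4539 + (9 + 3*(41/2)**2)) = sqrt(-4539 + (9 + 3*(1681/4))) = sqrt(-4539 + (9 + 5043/4)) = sqrt(-4539 + 5079/4) = sqrt(-13077/4) = 3*I*sqrt(1453)/2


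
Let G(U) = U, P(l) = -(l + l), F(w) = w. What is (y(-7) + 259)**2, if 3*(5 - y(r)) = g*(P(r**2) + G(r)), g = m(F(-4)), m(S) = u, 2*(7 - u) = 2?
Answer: 224676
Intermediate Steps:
P(l) = -2*l
u = 6 (u = 7 - 1/2*2 = 7 - 1 = 6)
m(S) = 6
g = 6
y(r) = 5 - 2*r + 4*r**2 (y(r) = 5 - 2*(-2*r**2 + r) = 5 - 2*(r - 2*r**2) = 5 - (-12*r**2 + 6*r)/3 = 5 + (-2*r + 4*r**2) = 5 - 2*r + 4*r**2)
(y(-7) + 259)**2 = ((5 - 2*(-7) + 4*(-7)**2) + 259)**2 = ((5 + 14 + 4*49) + 259)**2 = ((5 + 14 + 196) + 259)**2 = (215 + 259)**2 = 474**2 = 224676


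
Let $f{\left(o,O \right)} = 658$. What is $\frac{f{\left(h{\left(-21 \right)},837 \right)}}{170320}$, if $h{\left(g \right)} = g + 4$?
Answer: $\frac{329}{85160} \approx 0.0038633$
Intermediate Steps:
$h{\left(g \right)} = 4 + g$
$\frac{f{\left(h{\left(-21 \right)},837 \right)}}{170320} = \frac{658}{170320} = 658 \cdot \frac{1}{170320} = \frac{329}{85160}$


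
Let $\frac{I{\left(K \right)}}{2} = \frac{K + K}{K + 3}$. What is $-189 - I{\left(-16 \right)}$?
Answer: $- \frac{2521}{13} \approx -193.92$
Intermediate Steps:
$I{\left(K \right)} = \frac{4 K}{3 + K}$ ($I{\left(K \right)} = 2 \frac{K + K}{K + 3} = 2 \frac{2 K}{3 + K} = \frac{4 K}{3 + K}$)
$-189 - I{\left(-16 \right)} = -189 - 4 \left(-16\right) \frac{1}{3 - 16} = -189 - 4 \left(-16\right) \frac{1}{-13} = -189 - 4 \left(-16\right) \left(- \frac{1}{13}\right) = -189 - \frac{64}{13} = - \frac{2521}{13}$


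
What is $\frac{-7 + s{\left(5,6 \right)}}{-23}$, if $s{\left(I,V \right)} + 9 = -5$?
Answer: $\frac{21}{23} \approx 0.91304$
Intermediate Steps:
$s{\left(I,V \right)} = -14$ ($s{\left(I,V \right)} = -9 - 5 = -14$)
$\frac{-7 + s{\left(5,6 \right)}}{-23} = \frac{-7 - 14}{-23} = \left(-21\right) \left(- \frac{1}{23}\right) = \frac{21}{23}$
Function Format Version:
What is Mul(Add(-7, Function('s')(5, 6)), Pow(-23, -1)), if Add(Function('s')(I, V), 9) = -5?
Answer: Rational(21, 23) ≈ 0.91304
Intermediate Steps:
Function('s')(I, V) = -14 (Function('s')(I, V) = Add(-9, -5) = -14)
Mul(Add(-7, Function('s')(5, 6)), Pow(-23, -1)) = Mul(Add(-7, -14), Pow(-23, -1)) = Mul(-21, Rational(-1, 23)) = Rational(21, 23)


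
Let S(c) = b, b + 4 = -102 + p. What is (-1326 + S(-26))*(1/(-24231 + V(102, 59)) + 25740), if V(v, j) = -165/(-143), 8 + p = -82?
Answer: -6170029032427/157494 ≈ -3.9176e+7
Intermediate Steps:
p = -90 (p = -8 - 82 = -90)
V(v, j) = 15/13 (V(v, j) = -165*(-1/143) = 15/13)
b = -196 (b = -4 + (-102 - 90) = -4 - 192 = -196)
S(c) = -196
(-1326 + S(-26))*(1/(-24231 + V(102, 59)) + 25740) = (-1326 - 196)*(1/(-24231 + 15/13) + 25740) = -1522*(1/(-314988/13) + 25740) = -1522*(-13/314988 + 25740) = -1522*8107791107/314988 = -6170029032427/157494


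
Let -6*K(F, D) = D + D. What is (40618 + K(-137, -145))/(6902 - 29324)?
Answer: -121999/67266 ≈ -1.8137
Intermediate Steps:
K(F, D) = -D/3 (K(F, D) = -(D + D)/6 = -D/3)
(40618 + K(-137, -145))/(6902 - 29324) = (40618 - ⅓*(-145))/(6902 - 29324) = (40618 + 145/3)/(-22422) = (121999/3)*(-1/22422) = -121999/67266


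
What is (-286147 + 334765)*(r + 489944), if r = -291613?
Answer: 9642456558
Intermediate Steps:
(-286147 + 334765)*(r + 489944) = (-286147 + 334765)*(-291613 + 489944) = 48618*198331 = 9642456558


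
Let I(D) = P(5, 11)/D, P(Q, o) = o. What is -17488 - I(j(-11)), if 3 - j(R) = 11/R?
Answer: -69963/4 ≈ -17491.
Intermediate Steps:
j(R) = 3 - 11/R
I(D) = 11/D
-17488 - I(j(-11)) = -17488 - 11/(3 - 11/(-11)) = -17488 - 11/(3 - 11*(-1/11)) = -17488 - 11/(3 + 1) = -17488 - 11/4 = -69963/4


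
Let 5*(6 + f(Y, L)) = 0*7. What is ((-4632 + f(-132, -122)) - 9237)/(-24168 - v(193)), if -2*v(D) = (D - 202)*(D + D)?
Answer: 925/1727 ≈ 0.53561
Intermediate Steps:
f(Y, L) = -6 (f(Y, L) = -6 + (0*7)/5 = -6 + (1/5)*0 = -6 + 0 = -6)
v(D) = -D*(-202 + D) (v(D) = -(D - 202)*(D + D)/2 = -(-202 + D)*2*D/2 = -D*(-202 + D))
((-4632 + f(-132, -122)) - 9237)/(-24168 - v(193)) = ((-4632 - 6) - 9237)/(-24168 - 193*(202 - 1*193)) = (-4638 - 9237)/(-24168 - 193*(202 - 193)) = -13875/(-24168 - 193*9) = -13875/(-24168 - 1*1737) = -13875/(-24168 - 1737) = -13875/(-25905) = -13875*(-1/25905) = 925/1727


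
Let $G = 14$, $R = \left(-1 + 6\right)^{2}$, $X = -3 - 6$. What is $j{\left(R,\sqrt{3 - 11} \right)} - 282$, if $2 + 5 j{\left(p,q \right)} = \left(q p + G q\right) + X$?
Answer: $- \frac{1421}{5} + \frac{78 i \sqrt{2}}{5} \approx -284.2 + 22.062 i$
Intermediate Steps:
$X = -9$ ($X = -3 - 6 = -9$)
$R = 25$ ($R = 5^{2} = 25$)
$j{\left(p,q \right)} = - \frac{11}{5} + \frac{14 q}{5} + \frac{p q}{5}$ ($j{\left(p,q \right)} = - \frac{2}{5} + \frac{\left(q p + 14 q\right) - 9}{5} = - \frac{2}{5} + \frac{\left(p q + 14 q\right) - 9}{5} = - \frac{2}{5} + \frac{\left(14 q + p q\right) - 9}{5} = - \frac{2}{5} + \frac{-9 + 14 q + p q}{5} = - \frac{2}{5} + \left(- \frac{9}{5} + \frac{14 q}{5} + \frac{p q}{5}\right) = - \frac{11}{5} + \frac{14 q}{5} + \frac{p q}{5}$)
$j{\left(R,\sqrt{3 - 11} \right)} - 282 = \left(- \frac{11}{5} + \frac{14 \sqrt{3 - 11}}{5} + \frac{1}{5} \cdot 25 \sqrt{3 - 11}\right) - 282 = \left(- \frac{11}{5} + \frac{14 \sqrt{-8}}{5} + \frac{1}{5} \cdot 25 \sqrt{-8}\right) - 282 = \left(- \frac{11}{5} + \frac{14 \cdot 2 i \sqrt{2}}{5} + \frac{1}{5} \cdot 25 \cdot 2 i \sqrt{2}\right) - 282 = \left(- \frac{11}{5} + \frac{28 i \sqrt{2}}{5} + 10 i \sqrt{2}\right) - 282 = \left(- \frac{11}{5} + \frac{78 i \sqrt{2}}{5}\right) - 282 = - \frac{1421}{5} + \frac{78 i \sqrt{2}}{5}$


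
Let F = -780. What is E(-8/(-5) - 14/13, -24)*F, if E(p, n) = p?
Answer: -408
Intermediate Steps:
E(-8/(-5) - 14/13, -24)*F = (-8/(-5) - 14/13)*(-780) = (-8*(-1/5) - 14*1/13)*(-780) = (8/5 - 14/13)*(-780) = (34/65)*(-780) = -408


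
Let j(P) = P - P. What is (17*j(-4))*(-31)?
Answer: 0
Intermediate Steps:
j(P) = 0
(17*j(-4))*(-31) = (17*0)*(-31) = 0*(-31) = 0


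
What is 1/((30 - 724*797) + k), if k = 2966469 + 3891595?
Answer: 1/6281066 ≈ 1.5921e-7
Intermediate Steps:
k = 6858064
1/((30 - 724*797) + k) = 1/((30 - 724*797) + 6858064) = 1/((30 - 577028) + 6858064) = 1/(-576998 + 6858064) = 1/6281066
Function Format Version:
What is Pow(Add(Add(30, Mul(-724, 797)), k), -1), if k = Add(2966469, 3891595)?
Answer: Rational(1, 6281066) ≈ 1.5921e-7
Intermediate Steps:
k = 6858064
Pow(Add(Add(30, Mul(-724, 797)), k), -1) = Pow(Add(Add(30, Mul(-724, 797)), 6858064), -1) = Pow(Add(Add(30, -577028), 6858064), -1) = Pow(Add(-576998, 6858064), -1) = Pow(6281066, -1) = Rational(1, 6281066)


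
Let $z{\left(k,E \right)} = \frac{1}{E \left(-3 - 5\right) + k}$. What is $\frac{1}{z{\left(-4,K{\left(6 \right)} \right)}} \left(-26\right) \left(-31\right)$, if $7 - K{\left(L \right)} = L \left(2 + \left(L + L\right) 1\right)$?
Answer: $493272$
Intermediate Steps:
$K{\left(L \right)} = 7 - L \left(2 + 2 L\right)$ ($K{\left(L \right)} = 7 - L \left(2 + \left(L + L\right) 1\right) = 7 - L \left(2 + 2 L 1\right) = 7 - L \left(2 + 2 L\right)$)
$z{\left(k,E \right)} = \frac{1}{k - 8 E}$ ($z{\left(k,E \right)} = \frac{1}{E \left(-8\right) + k} = \frac{1}{- 8 E + k} = \frac{1}{k - 8 E}$)
$\frac{1}{z{\left(-4,K{\left(6 \right)} \right)}} \left(-26\right) \left(-31\right) = \frac{1}{\frac{1}{-4 - 8 \left(7 - 12 - 2 \cdot 6^{2}\right)}} \left(-26\right) \left(-31\right) = \frac{1}{\frac{1}{-4 - 8 \left(7 - 12 - 72\right)}} \left(-26\right) \left(-31\right) = \frac{1}{\frac{1}{-4 - -616}} \left(-26\right) \left(-31\right) = \frac{1}{\frac{1}{-4 + 616}} \left(-26\right) \left(-31\right) = \frac{1}{\frac{1}{612}} \left(-26\right) \left(-31\right) = 612 \left(-26\right) \left(-31\right) = \left(-15912\right) \left(-31\right) = 493272$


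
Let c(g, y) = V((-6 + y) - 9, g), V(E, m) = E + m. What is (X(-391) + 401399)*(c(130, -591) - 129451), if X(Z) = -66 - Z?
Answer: -52194794148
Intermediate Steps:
c(g, y) = -15 + g + y (c(g, y) = ((-6 + y) - 9) + g = (-15 + y) + g = -15 + g + y)
(X(-391) + 401399)*(c(130, -591) - 129451) = ((-66 - 1*(-391)) + 401399)*((-15 + 130 - 591) - 129451) = ((-66 + 391) + 401399)*(-476 - 129451) = (325 + 401399)*(-129927) = 401724*(-129927) = -52194794148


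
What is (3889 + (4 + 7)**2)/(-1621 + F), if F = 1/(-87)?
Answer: -174435/70514 ≈ -2.4738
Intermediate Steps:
F = -1/87 ≈ -0.011494
(3889 + (4 + 7)**2)/(-1621 + F) = (3889 + (4 + 7)**2)/(-1621 - 1/87) = (3889 + 11**2)/(-141028/87) = (3889 + 121)*(-87/141028) = 4010*(-87/141028) = -174435/70514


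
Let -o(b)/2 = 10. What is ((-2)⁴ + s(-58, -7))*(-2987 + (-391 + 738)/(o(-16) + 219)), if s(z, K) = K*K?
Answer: -38614290/199 ≈ -1.9404e+5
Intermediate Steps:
s(z, K) = K²
o(b) = -20 (o(b) = -2*10 = -20)
((-2)⁴ + s(-58, -7))*(-2987 + (-391 + 738)/(o(-16) + 219)) = ((-2)⁴ + (-7)²)*(-2987 + (-391 + 738)/(-20 + 219)) = (16 + 49)*(-2987 + 347/199) = 65*(-2987 + 347*(1/199)) = 65*(-2987 + 347/199) = 65*(-594066/199) = -38614290/199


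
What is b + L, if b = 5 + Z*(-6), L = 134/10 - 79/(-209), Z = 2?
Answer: 7083/1045 ≈ 6.7780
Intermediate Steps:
L = 14398/1045 (L = 134*(1/10) - 79*(-1/209) = 67/5 + 79/209 = 14398/1045 ≈ 13.778)
b = -7 (b = 5 + 2*(-6) = 5 - 12 = -7)
b + L = -7 + 14398/1045 = 7083/1045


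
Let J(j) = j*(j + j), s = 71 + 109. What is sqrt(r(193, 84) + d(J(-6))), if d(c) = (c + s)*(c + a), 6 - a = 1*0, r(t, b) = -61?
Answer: sqrt(19595) ≈ 139.98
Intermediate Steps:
s = 180
a = 6 (a = 6 - 0 = 6 - 1*0 = 6 + 0 = 6)
J(j) = 2*j**2 (J(j) = j*(2*j) = 2*j**2)
d(c) = (6 + c)*(180 + c) (d(c) = (c + 180)*(c + 6) = (180 + c)*(6 + c) = (6 + c)*(180 + c))
sqrt(r(193, 84) + d(J(-6))) = sqrt(-61 + (1080 + (2*(-6)**2)**2 + 186*(2*(-6)**2))) = sqrt(-61 + (1080 + (2*36)**2 + 186*(2*36))) = sqrt(-61 + (1080 + 72**2 + 186*72)) = sqrt(-61 + (1080 + 5184 + 13392)) = sqrt(-61 + 19656) = sqrt(19595)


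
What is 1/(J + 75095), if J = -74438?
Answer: 1/657 ≈ 0.0015221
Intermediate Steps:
1/(J + 75095) = 1/(-74438 + 75095) = 1/657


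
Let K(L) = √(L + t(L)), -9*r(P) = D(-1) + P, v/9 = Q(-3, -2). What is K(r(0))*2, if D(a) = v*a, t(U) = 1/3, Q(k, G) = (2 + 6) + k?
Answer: 8*√3/3 ≈ 4.6188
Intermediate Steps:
Q(k, G) = 8 + k
t(U) = ⅓
v = 45 (v = 9*(8 - 3) = 9*5 = 45)
D(a) = 45*a
r(P) = 5 - P/9 (r(P) = -(45*(-1) + P)/9 = -(-45 + P)/9 = 5 - P/9)
K(L) = √(⅓ + L) (K(L) = √(L + ⅓) = √(⅓ + L))
K(r(0))*2 = (√(3 + 9*(5 - ⅑*0))/3)*2 = (√(3 + 9*(5 + 0))/3)*2 = (√(3 + 9*5)/3)*2 = (√(3 + 45)/3)*2 = (√48/3)*2 = ((4*√3)/3)*2 = (4*√3/3)*2 = 8*√3/3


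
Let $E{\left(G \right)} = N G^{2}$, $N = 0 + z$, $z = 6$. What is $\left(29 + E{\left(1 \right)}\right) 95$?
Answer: $3325$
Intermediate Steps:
$N = 6$ ($N = 0 + 6 = 6$)
$E{\left(G \right)} = 6 G^{2}$
$\left(29 + E{\left(1 \right)}\right) 95 = \left(29 + 6 \cdot 1^{2}\right) 95 = \left(29 + 6 \cdot 1\right) 95 = \left(29 + 6\right) 95 = 35 \cdot 95 = 3325$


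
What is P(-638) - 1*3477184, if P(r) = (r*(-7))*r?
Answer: -6326492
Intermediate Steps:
P(r) = -7*r² (P(r) = (-7*r)*r = -7*r²)
P(-638) - 1*3477184 = -7*(-638)² - 1*3477184 = -7*407044 - 3477184 = -2849308 - 3477184 = -6326492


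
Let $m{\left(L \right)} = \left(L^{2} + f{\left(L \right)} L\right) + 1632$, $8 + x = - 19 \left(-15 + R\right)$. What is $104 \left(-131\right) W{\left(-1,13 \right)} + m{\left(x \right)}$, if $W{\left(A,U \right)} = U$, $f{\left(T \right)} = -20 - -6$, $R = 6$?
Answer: $-151193$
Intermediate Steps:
$f{\left(T \right)} = -14$ ($f{\left(T \right)} = -20 + 6 = -14$)
$x = 163$ ($x = -8 - 19 \left(-15 + 6\right) = -8 - -171 = -8 + 171 = 163$)
$m{\left(L \right)} = 1632 + L^{2} - 14 L$ ($m{\left(L \right)} = \left(L^{2} - 14 L\right) + 1632 = 1632 + L^{2} - 14 L$)
$104 \left(-131\right) W{\left(-1,13 \right)} + m{\left(x \right)} = 104 \left(-131\right) 13 + \left(1632 + 163^{2} - 2282\right) = \left(-13624\right) 13 + \left(1632 + 26569 - 2282\right) = -177112 + 25919 = -151193$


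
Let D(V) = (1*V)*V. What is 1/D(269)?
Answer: 1/72361 ≈ 1.3820e-5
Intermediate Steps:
D(V) = V**2 (D(V) = V*V = V**2)
1/D(269) = 1/(269**2) = 1/72361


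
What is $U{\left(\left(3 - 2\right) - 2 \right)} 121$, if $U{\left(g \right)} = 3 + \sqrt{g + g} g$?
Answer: $363 - 121 i \sqrt{2} \approx 363.0 - 171.12 i$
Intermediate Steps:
$U{\left(g \right)} = 3 + \sqrt{2} g^{\frac{3}{2}}$ ($U{\left(g \right)} = 3 + \sqrt{2 g} g = 3 + \sqrt{2} \sqrt{g} g = 3 + \sqrt{2} g^{\frac{3}{2}}$)
$U{\left(\left(3 - 2\right) - 2 \right)} 121 = \left(3 + \sqrt{2} \left(\left(3 - 2\right) - 2\right)^{\frac{3}{2}}\right) 121 = \left(3 + \sqrt{2} \left(1 - 2\right)^{\frac{3}{2}}\right) 121 = \left(3 + \sqrt{2} \left(-1\right)^{\frac{3}{2}}\right) 121 = \left(3 + \sqrt{2} \left(- i\right)\right) 121 = \left(3 - i \sqrt{2}\right) 121 = 363 - 121 i \sqrt{2}$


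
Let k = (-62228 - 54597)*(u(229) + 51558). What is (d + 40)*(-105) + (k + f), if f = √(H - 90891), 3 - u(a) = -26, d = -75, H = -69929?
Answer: -6026647600 + 2*I*√40205 ≈ -6.0266e+9 + 401.02*I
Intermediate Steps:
u(a) = 29 (u(a) = 3 - 1*(-26) = 3 + 26 = 29)
f = 2*I*√40205 (f = √(-69929 - 90891) = √(-160820) = 2*I*√40205 ≈ 401.02*I)
k = -6026651275 (k = (-62228 - 54597)*(29 + 51558) = -116825*51587 = -6026651275)
(d + 40)*(-105) + (k + f) = (-75 + 40)*(-105) + (-6026651275 + 2*I*√40205) = -35*(-105) + (-6026651275 + 2*I*√40205) = 3675 + (-6026651275 + 2*I*√40205) = -6026647600 + 2*I*√40205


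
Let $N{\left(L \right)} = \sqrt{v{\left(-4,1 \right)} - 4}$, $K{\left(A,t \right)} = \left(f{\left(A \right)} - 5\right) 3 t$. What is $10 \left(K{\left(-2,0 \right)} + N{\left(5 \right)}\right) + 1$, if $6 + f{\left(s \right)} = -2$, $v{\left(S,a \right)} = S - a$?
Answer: $1 + 30 i \approx 1.0 + 30.0 i$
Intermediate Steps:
$f{\left(s \right)} = -8$ ($f{\left(s \right)} = -6 - 2 = -8$)
$K{\left(A,t \right)} = - 39 t$ ($K{\left(A,t \right)} = \left(-8 - 5\right) 3 t = - 13 \cdot 3 t = - 39 t$)
$N{\left(L \right)} = 3 i$ ($N{\left(L \right)} = \sqrt{\left(-4 - 1\right) - 4} = \sqrt{-5 - 4} = \sqrt{-9} = 3 i$)
$10 \left(K{\left(-2,0 \right)} + N{\left(5 \right)}\right) + 1 = 10 \left(\left(-39\right) 0 + 3 i\right) + 1 = 10 \left(0 + 3 i\right) + 1 = 10 \cdot 3 i + 1 = 30 i + 1 = 1 + 30 i$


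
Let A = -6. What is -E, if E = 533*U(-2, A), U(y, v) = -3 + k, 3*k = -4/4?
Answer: 5330/3 ≈ 1776.7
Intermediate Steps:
k = -⅓ (k = (-4/4)/3 = (-4*¼)/3 = (⅓)*(-1) = -⅓ ≈ -0.33333)
U(y, v) = -10/3 (U(y, v) = -3 - ⅓ = -10/3)
E = -5330/3 (E = 533*(-10/3) = -5330/3 ≈ -1776.7)
-E = -1*(-5330/3) = 5330/3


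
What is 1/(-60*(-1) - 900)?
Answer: -1/840 ≈ -0.0011905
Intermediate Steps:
1/(-60*(-1) - 900) = 1/(60 - 900) = 1/(-840) = -1/840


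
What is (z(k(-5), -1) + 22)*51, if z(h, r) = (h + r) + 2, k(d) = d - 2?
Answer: 816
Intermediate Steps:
k(d) = -2 + d
z(h, r) = 2 + h + r
(z(k(-5), -1) + 22)*51 = ((2 + (-2 - 5) - 1) + 22)*51 = ((2 - 7 - 1) + 22)*51 = (-6 + 22)*51 = 16*51 = 816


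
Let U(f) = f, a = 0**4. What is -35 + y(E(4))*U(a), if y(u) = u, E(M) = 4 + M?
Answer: -35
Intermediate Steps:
a = 0
-35 + y(E(4))*U(a) = -35 + (4 + 4)*0 = -35 + 8*0 = -35 + 0 = -35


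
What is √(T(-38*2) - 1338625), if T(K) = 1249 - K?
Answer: 10*I*√13373 ≈ 1156.4*I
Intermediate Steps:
√(T(-38*2) - 1338625) = √((1249 - (-38)*2) - 1338625) = √((1249 - 1*(-76)) - 1338625) = √((1249 + 76) - 1338625) = √(1325 - 1338625) = √(-1337300) = 10*I*√13373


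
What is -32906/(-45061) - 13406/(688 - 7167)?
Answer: 817285740/291950219 ≈ 2.7994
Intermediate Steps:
-32906/(-45061) - 13406/(688 - 7167) = -32906*(-1/45061) - 13406/(-6479) = 32906/45061 - 13406*(-1/6479) = 32906/45061 + 13406/6479 = 817285740/291950219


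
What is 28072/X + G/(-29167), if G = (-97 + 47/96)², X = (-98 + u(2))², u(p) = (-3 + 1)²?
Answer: 1696838902271/593785986048 ≈ 2.8577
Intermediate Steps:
u(p) = 4 (u(p) = (-2)² = 4)
X = 8836 (X = (-98 + 4)² = (-94)² = 8836)
G = 85840225/9216 (G = (-97 + 47*(1/96))² = (-97 + 47/96)² = (-9265/96)² = 85840225/9216 ≈ 9314.3)
28072/X + G/(-29167) = 28072/8836 + (85840225/9216)/(-29167) = 28072*(1/8836) + (85840225/9216)*(-1/29167) = 7018/2209 - 85840225/268803072 = 1696838902271/593785986048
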